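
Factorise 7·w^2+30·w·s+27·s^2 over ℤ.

(w+3·s)·(7·w+9·s)

Group: 7·w·(w+3·s) + 9·s·(w+3·s); both groups contain (w+3·s).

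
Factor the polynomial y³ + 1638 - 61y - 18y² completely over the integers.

Trying the rational-root candidates, y = 14 is a root, so (y - 14) divides it; the quotient is y² - 4y - 117.
The remaining quadratic factors as (y + 9)(y - 13).

(y + 9)(y - 13)(y - 14)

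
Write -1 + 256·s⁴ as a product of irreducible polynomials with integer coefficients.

Difference of squares twice: with A = 4·s and B = 1, A⁴ − B⁴ = (A² − B²)(A² + B²), and A² − B² factors again.

(4·s + 1)·(4·s - 1)·(16·s² + 1)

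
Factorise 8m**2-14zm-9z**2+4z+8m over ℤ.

-(9z-4m-4)(z+2m)

Group: -9z(z+2m) + (4m+4)(z+2m); both groups contain (z+2m).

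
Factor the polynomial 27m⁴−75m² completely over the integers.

Pull out the common factor 3m²; 9m²−25 is a difference of squares.

3m²(3m+5)(3m−5)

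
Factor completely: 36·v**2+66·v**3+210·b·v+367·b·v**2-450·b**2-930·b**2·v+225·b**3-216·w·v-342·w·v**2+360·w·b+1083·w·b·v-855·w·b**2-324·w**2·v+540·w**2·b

(12·w-15·b-2·v)·(9·w-3·b+11·v+6)·(5·b-3·v)

Group: 9·w·(60·w·b-36·w·v-75·b**2+35·b·v+6·v**2) + (-3·b+11·v+6)·(60·w·b-36·w·v-75·b**2+35·b·v+6·v**2); both groups contain (60·w·b-36·w·v-75·b**2+35·b·v+6·v**2), so (9·w-3·b+11·v+6) is a factor with cofactor 60·w·b-36·w·v-75·b**2+35·b·v+6·v**2.
The cofactor groups again: 60·w·b-36·w·v-75·b**2+35·b·v+6·v**2 = 12·w·(5·b-3·v) + (-15·b-2·v)·(5·b-3·v); both groups contain (5·b-3·v), giving (12·w-15·b-2·v)·(5·b-3·v).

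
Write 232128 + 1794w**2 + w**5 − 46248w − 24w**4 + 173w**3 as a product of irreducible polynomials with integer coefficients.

Testing divisors of the constant over divisors of the leading coefficient, w = 13 is a root, so (w − 13) is a factor; dividing leaves w**4 − 11w**3 + 30w**2 + 2184w − 17856.
Continuing, w = 8 is a root, so (w − 8) divides it; the quotient is w**3 − 3w**2 + 6w + 2232.
Continuing, w = −12 is a root, giving the factor (w + 12) and quotient w**2 − 15w + 186.
The quadratic w**2 − 15w + 186 has discriminant −519 < 0 and is irreducible over ℤ.

(w + 12)(w − 13)(w − 8)(w**2 − 15w + 186)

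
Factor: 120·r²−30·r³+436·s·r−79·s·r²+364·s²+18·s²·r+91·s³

(s−r+4)·(13·s+10·r)·(7·s+3·r)

Group: 7·s·(13·s²−3·s·r+52·s−10·r²+40·r) + 3·r·(13·s²−3·s·r+52·s−10·r²+40·r); both groups contain (13·s²−3·s·r+52·s−10·r²+40·r), so (7·s+3·r) is a factor with cofactor 13·s²−3·s·r+52·s−10·r²+40·r.
The cofactor groups again: 13·s²−3·s·r+52·s−10·r²+40·r = 13·s·(s−r+4) + 10·r·(s−r+4); both groups contain (s−r+4), giving (13·s+10·r)·(s−r+4).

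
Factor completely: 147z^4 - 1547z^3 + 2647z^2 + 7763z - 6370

By the rational root theorem, z = 5/7 is a root, so (7z - 5) divides it; the quotient is 21z^3 - 206z^2 + 231z + 1274.
Continuing, z = 14/3 is a root, giving the factor (3z - 14) and quotient 7z^2 - 36z - 91.
The remaining quadratic factors as (z - 7)(7z + 13).

(3z - 14)(7z + 13)(7z - 5)(z - 7)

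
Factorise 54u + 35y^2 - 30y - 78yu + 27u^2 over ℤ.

Group: 5y(7y - 3u - 6) - 9u(7y - 3u - 6); both groups contain (7y - 3u - 6).

(7y - 3u - 6)(5y - 9u)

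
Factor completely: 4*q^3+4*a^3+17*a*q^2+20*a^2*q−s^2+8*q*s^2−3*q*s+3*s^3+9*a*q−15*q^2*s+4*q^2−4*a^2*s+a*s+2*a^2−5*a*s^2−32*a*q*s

(2*a+q−3*s+1)*(2*a+q−s)*(a+4*q+s)

Group: 2*a*(2*a^2+9*a*q−a*s+a+4*q^2−11*q*s+4*q−3*s^2+s) + (q−s)*(2*a^2+9*a*q−a*s+a+4*q^2−11*q*s+4*q−3*s^2+s); both groups contain (2*a^2+9*a*q−a*s+a+4*q^2−11*q*s+4*q−3*s^2+s), so (2*a+q−s) is a factor with cofactor 2*a^2+9*a*q−a*s+a+4*q^2−11*q*s+4*q−3*s^2+s.
The cofactor groups again: 2*a^2+9*a*q−a*s+a+4*q^2−11*q*s+4*q−3*s^2+s = a*(2*a+q−3*s+1) + (4*q+s)*(2*a+q−3*s+1); both groups contain (2*a+q−3*s+1), giving (a+4*q+s)*(2*a+q−3*s+1).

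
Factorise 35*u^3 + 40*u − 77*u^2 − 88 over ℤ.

Group as (35*u^3 + 40*u) + (−77*u^2 − 88) = 5*u*(7*u^2 + 8) − 11*(7*u^2 + 8).
Both groups share the factor (7*u^2 + 8).

(5*u − 11)*(7*u^2 + 8)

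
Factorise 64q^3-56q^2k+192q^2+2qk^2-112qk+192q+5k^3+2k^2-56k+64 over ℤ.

(8q-5k+8)(2q-k+2)(4q+k+4)

Group: 2q(32q^2-12qk+64q-5k^2-12k+32) + (-k+2)(32q^2-12qk+64q-5k^2-12k+32); both groups contain (32q^2-12qk+64q-5k^2-12k+32), so (2q-k+2) is a factor with cofactor 32q^2-12qk+64q-5k^2-12k+32.
The cofactor groups again: 32q^2-12qk+64q-5k^2-12k+32 = 8q(4q+k+4) + (-5k+8)(4q+k+4); both groups contain (4q+k+4), giving (8q-5k+8)(4q+k+4).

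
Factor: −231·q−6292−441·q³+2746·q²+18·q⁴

(3·q+4)·(6·q−11)·(q−11)·(q−13)

Testing divisors of the constant over divisors of the leading coefficient, q = −4/3 is a root, so (3·q+4) divides it; the quotient is 6·q³−155·q²+1122·q−1573.
Next, q = 13 is a root, so (q−13) is a factor; dividing leaves 6·q²−77·q+121.
The remaining quadratic factors as (6·q−11)(q−11).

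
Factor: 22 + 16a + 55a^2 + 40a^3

Group as (40a^3 + 16a) + (55a^2 + 22) = 8a(5a^2 + 2) + 11(5a^2 + 2).
Both groups share the factor (5a^2 + 2).

(8a + 11)(5a^2 + 2)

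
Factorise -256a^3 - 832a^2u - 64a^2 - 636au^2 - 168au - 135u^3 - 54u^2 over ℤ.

Group: 4a(-64a^2 - 64au - 16a - 15u^2 - 6u) + 9u(-64a^2 - 64au - 16a - 15u^2 - 6u); both groups contain (-64a^2 - 64au - 16a - 15u^2 - 6u), so (4a + 9u) is a factor with cofactor -64a^2 - 64au - 16a - 15u^2 - 6u.
The cofactor groups again: -64a^2 - 64au - 16a - 15u^2 - 6u = -8a(8a + 3u) + (-5u - 2)(8a + 3u); both groups contain (8a + 3u), giving -(8a + 5u + 2)(8a + 3u).

-(4a + 9u)(8a + 3u)(8a + 5u + 2)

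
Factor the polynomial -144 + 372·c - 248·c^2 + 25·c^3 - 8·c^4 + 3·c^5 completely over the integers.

By the rational root theorem, c = 4 is a root, giving the factor (c - 4) and quotient 3·c^4 + 4·c^3 + 41·c^2 - 84·c + 36.
Then c = 1 is a root, so (c - 1) divides it; the quotient is 3·c^3 + 7·c^2 + 48·c - 36.
Then c = 2/3 is a root, so (3·c - 2) is a factor; dividing leaves c^2 + 3·c + 18.
The quadratic c^2 + 3·c + 18 has discriminant -63 < 0 and is irreducible over ℤ.

(3·c - 2)·(c - 1)·(c - 4)·(c^2 + 3·c + 18)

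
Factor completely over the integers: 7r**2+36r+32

(7r+8)(r+4)

Need a pair with product 7·32 = 224 and sum 36: that's 28 and 8.
Split the middle term: 7r**2+28r + 8r+32 = 7r(r+4) + 8(r+4).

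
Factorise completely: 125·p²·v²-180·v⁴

Factor out 5·v², leaving 25·p²-36·v², which is a difference of two squares.

5·v²·(5·p+6·v)·(5·p-6·v)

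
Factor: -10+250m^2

10(5m+1)(5m-1)

Factor out 10, leaving 25m^2-1, which is a difference of two squares.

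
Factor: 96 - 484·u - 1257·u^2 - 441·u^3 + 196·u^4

Testing divisors of the constant over divisors of the leading coefficient, u = 4 is a root, so (u - 4) is a factor; dividing leaves 196·u^3 + 343·u^2 + 115·u - 24.
Then u = -8/7 is a root, giving the factor (7·u + 8) and quotient 28·u^2 + 17·u - 3.
The remaining quadratic factors as (7·u - 1)(4·u + 3).

(4·u + 3)·(7·u + 8)·(7·u - 1)·(u - 4)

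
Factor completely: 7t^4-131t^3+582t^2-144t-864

(7t-12)(t+1)(t-12)(t-6)

By the rational root theorem, t = 12 is a root, so (t-12) is a factor; dividing leaves 7t^3-47t^2+18t+72.
Continuing, t = 6 is a root, so (t-6) divides it; the quotient is 7t^2-5t-12.
The remaining quadratic factors as (t+1)(7t-12).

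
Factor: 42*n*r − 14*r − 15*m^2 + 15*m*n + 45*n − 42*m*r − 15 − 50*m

−(3*m − 3*n + 1)*(5*m + 14*r + 15)

Group: −5*m*(3*m − 3*n + 1) + (−14*r − 15)*(3*m − 3*n + 1); both groups contain (3*m − 3*n + 1).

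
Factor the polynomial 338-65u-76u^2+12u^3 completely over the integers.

(2u-13)(6u+13)(u-2)

Among the possible rational roots, u = 13/2 is a root, so (2u-13) divides it; the quotient is 6u^2+u-26.
The remaining quadratic factors as (u-2)(6u+13).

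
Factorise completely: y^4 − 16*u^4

Write as (y^2)² − (4*u^2)², then factor y^2 − 4*u^2 once more.

(y − 2*u)*(y + 2*u)*(y^2 + 4*u^2)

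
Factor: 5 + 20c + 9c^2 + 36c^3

Group as (36c^3 + 20c) + (9c^2 + 5) = 4c(9c^2 + 5) + (9c^2 + 5).
Both groups share the factor (9c^2 + 5).

(4c + 1)(9c^2 + 5)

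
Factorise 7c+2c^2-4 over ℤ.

Need a pair with product 2·(-4) = -8 and sum 7: that's -1 and 8.
Split the middle term: 2c^2-c + 8c-4 = c(2c-1) + 4(2c-1).

(2c-1)(c+4)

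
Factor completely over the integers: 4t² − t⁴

Factor out t² first: what remains is −t² + 4.
Recognize a difference of squares with the parts 2 and t.

−t²(t + 2)(t − 2)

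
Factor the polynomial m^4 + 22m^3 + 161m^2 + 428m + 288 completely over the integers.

Testing divisors of the constant over divisors of the leading coefficient, m = -8 is a root, so (m + 8) is a factor; dividing leaves m^3 + 14m^2 + 49m + 36.
Continuing, m = -9 is a root, so (m + 9) divides it; the quotient is m^2 + 5m + 4.
The remaining quadratic factors as (m + 4)(m + 1).

(m + 1)(m + 4)(m + 8)(m + 9)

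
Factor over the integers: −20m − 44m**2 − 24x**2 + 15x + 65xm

Group: −3x(8x − 11m − 5) + 4m(8x − 11m − 5); both groups contain (8x − 11m − 5).

−(8x − 11m − 5)(3x − 4m)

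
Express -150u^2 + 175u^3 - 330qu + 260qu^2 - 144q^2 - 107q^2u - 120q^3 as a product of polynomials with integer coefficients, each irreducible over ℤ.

Group: 8q(-15q^2 - 4qu - 18q + 35u^2 - 30u) + 5u(-15q^2 - 4qu - 18q + 35u^2 - 30u); both groups contain (-15q^2 - 4qu - 18q + 35u^2 - 30u), so (8q + 5u) is a factor with cofactor -15q^2 - 4qu - 18q + 35u^2 - 30u.
The cofactor groups again: -15q^2 - 4qu - 18q + 35u^2 - 30u = -3q(5q - 7u + 6) - 5u(5q - 7u + 6); both groups contain (5q - 7u + 6), giving -(3q + 5u)(5q - 7u + 6).

-(3q + 5u)(5q - 7u + 6)(8q + 5u)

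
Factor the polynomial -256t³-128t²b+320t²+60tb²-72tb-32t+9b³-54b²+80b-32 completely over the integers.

Group: 8t(-32t²-28tb+48t-3b²+16b-16) + (-3b+2)(-32t²-28tb+48t-3b²+16b-16); both groups contain (-32t²-28tb+48t-3b²+16b-16), so (8t-3b+2) is a factor with cofactor -32t²-28tb+48t-3b²+16b-16.
The cofactor groups again: -32t²-28tb+48t-3b²+16b-16 = -8t(4t+3b-4) + (-b+4)(4t+3b-4); both groups contain (4t+3b-4), giving -(8t+b-4)(4t+3b-4).

-(8t-3b+2)(4t+3b-4)(8t+b-4)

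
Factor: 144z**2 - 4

Pull out the common factor 4; 36z**2 - 1 is a difference of squares.

4(6z + 1)(6z - 1)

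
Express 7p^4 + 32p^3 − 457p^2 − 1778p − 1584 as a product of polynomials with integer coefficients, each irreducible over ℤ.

(7p + 11)(p + 2)(p + 9)(p − 8)

By the rational root theorem, p = −9 is a root, giving the factor (p + 9) and quotient 7p^3 − 31p^2 − 178p − 176.
Continuing, p = −11/7 is a root, so (7p + 11) is a factor; dividing leaves p^2 − 6p − 16.
The remaining quadratic factors as (p − 8)(p + 2).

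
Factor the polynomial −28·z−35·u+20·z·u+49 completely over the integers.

(4·z−7)·(5·u−7)

Group as (20·z·u−28·z) + (−35·u+49) = 4·z·(5·u−7) − 7·(5·u−7).
Both groups share the factor (5·u−7).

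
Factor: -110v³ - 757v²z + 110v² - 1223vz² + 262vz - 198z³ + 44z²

-(11v + 2z)(2v + 9z - 2)(5v + 11z)

Group: 2v(-55v² - 131vz - 22z²) + (9z - 2)(-55v² - 131vz - 22z²); both groups contain (-55v² - 131vz - 22z²), so (2v + 9z - 2) is a factor with cofactor -55v² - 131vz - 22z².
The cofactor groups again: -55v² - 131vz - 22z² = -11v(5v + 11z) - 2z(5v + 11z); both groups contain (5v + 11z), giving -(11v + 2z)(5v + 11z).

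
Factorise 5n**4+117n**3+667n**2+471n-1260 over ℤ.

Trying the rational-root candidates, n = -15 is a root, giving the factor (n+15) and quotient 5n**3+42n**2+37n-84.
Then n = 1 is a root, giving the factor (n-1) and quotient 5n**2+47n+84.
The remaining quadratic factors as (5n+12)(n+7).

(5n+12)(n+15)(n+7)(n-1)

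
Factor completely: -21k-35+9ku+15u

(3k+5)(3u-7)

Group as (9ku-21k) + (15u-35) = 3k(3u-7) + 5(3u-7).
Both groups share the factor (3u-7).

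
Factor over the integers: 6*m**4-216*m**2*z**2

6*m**2*(m+6*z)*(m-6*z)

Factor out 6*m**2, leaving m**2-36*z**2, which is a difference of two squares.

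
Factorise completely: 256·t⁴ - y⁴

(4·t + y)·(4·t - y)·(16·t² + y²)

(4·t)⁴ − (y)⁴ = ((4·t)² − (y)²)((4·t)² + (y)²); the first factor splits again, the second (16·t² + y²) is irreducible.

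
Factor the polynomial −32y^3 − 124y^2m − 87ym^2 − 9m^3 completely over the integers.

Group: 8y(−4y^2 − 15ym − 9m^2) + m(−4y^2 − 15ym − 9m^2); both groups contain (−4y^2 − 15ym − 9m^2), so (8y + m) is a factor with cofactor −4y^2 − 15ym − 9m^2.
The cofactor groups again: −4y^2 − 15ym − 9m^2 = −y(4y + 3m) − 3m(4y + 3m); both groups contain (4y + 3m), giving −(y + 3m)(4y + 3m).

−(4y + 3m)(y + 3m)(8y + m)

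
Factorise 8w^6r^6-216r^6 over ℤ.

8r^6(w^2-3)(w^4+3w^2+9)

Pull out the common factor 8r^6, leaving w^6-27.
Recognize a difference of cubes with the parts w^2 and 3.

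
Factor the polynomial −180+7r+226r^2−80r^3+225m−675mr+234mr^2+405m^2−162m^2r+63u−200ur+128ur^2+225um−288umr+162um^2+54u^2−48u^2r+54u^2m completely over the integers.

Group: 9m(6u^2+18um−16ur+7u−18mr+45m+10r^2−17r−20) + (−8r+9)(6u^2+18um−16ur+7u−18mr+45m+10r^2−17r−20); both groups contain (6u^2+18um−16ur+7u−18mr+45m+10r^2−17r−20), so (9m−8r+9) is a factor with cofactor 6u^2+18um−16ur+7u−18mr+45m+10r^2−17r−20.
The cofactor groups again: 6u^2+18um−16ur+7u−18mr+45m+10r^2−17r−20 = 3u(2u−2r+5) + (9m−5r−4)(2u−2r+5); both groups contain (2u−2r+5), giving (3u+9m−5r−4)(2u−2r+5).

(2u−2r+5)(3u+9m−5r−4)(9m−8r+9)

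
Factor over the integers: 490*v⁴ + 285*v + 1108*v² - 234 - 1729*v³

By the rational root theorem, v = 1/2 is a root, so (2*v - 1) divides it; the quotient is 245*v³ - 742*v² + 183*v + 234.
Then v = 13/5 is a root, giving the factor (5*v - 13) and quotient 49*v² - 21*v - 18.
The remaining quadratic factors as (7*v + 3)(7*v - 6).

(2*v - 1)*(5*v - 13)*(7*v + 3)*(7*v - 6)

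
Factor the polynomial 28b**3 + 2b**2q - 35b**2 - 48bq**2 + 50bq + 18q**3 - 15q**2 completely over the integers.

Group: 4b(7b**2 - 10bq + 3q**2) + (6q - 5)(7b**2 - 10bq + 3q**2); both groups contain (7b**2 - 10bq + 3q**2), so (4b + 6q - 5) is a factor with cofactor 7b**2 - 10bq + 3q**2.
The cofactor groups again: 7b**2 - 10bq + 3q**2 = 7b(b - q) - 3q(b - q); both groups contain (b - q), giving (7b - 3q)(b - q).

(4b + 6q - 5)(7b - 3q)(b - q)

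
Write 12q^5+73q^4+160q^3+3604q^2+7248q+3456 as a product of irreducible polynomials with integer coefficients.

Trying the rational-root candidates, q = −4/3 is a root, so (3q+4) divides it; the quotient is 4q^4+19q^3+28q^2+1164q+864.
Continuing, q = −3/4 is a root, so (4q+3) divides it; the quotient is q^3+4q^2+4q+288.
Then q = −8 is a root, so (q+8) is a factor; dividing leaves q^2−4q+36.
The quadratic q^2−4q+36 has discriminant −128 < 0 and is irreducible over ℤ.

(3q+4)(4q+3)(q+8)(q^2−4q+36)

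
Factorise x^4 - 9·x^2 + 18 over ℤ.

Substitute u = x^2 to get a quadratic in u, then factor.
x^2 - 6 is irreducible over ℤ (6 is not a perfect square).
x^2 - 3 is irreducible over ℤ (3 is not a perfect square).

(x^2 - 3)·(x^2 - 6)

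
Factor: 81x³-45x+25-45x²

(9x-5)(9x²-5)

Group as (81x³-45x) + (-45x²+25) = 9x(9x²-5) - 5(9x²-5).
Both groups share the factor (9x²-5).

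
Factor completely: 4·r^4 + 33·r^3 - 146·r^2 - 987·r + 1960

Trying the rational-root candidates, r = -8 is a root, giving the factor (r + 8) and quotient 4·r^3 + r^2 - 154·r + 245.
Continuing, r = 7/4 is a root, so (4·r - 7) is a factor; dividing leaves r^2 + 2·r - 35.
The remaining quadratic factors as (r + 7)(r - 5).

(4·r - 7)·(r + 7)·(r + 8)·(r - 5)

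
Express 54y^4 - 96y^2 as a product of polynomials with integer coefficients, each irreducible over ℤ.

Pull out the common factor 6y^2; 9y^2 - 16 is a difference of squares.

6y^2(3y + 4)(3y - 4)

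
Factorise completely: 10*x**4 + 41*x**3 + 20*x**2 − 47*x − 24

Among the possible rational roots, x = 1 is a root, giving the factor (x − 1) and quotient 10*x**3 + 51*x**2 + 71*x + 24.
Continuing, x = −1/2 is a root, so (2*x + 1) is a factor; dividing leaves 5*x**2 + 23*x + 24.
The remaining quadratic factors as (5*x + 8)(x + 3).

(2*x + 1)*(5*x + 8)*(x + 3)*(x − 1)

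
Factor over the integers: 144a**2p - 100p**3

4p(6a + 5p)(6a - 5p)

Factor out 4p, leaving 36a**2 - 25p**2, which is a difference of two squares.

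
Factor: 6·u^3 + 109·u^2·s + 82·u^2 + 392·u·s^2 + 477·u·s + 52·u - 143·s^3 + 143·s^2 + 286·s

Group: 3·u·(2·u^2 + 37·u·s + 26·u + 143·s^2 + 143·s) + (-s + 2)·(2·u^2 + 37·u·s + 26·u + 143·s^2 + 143·s); both groups contain (2·u^2 + 37·u·s + 26·u + 143·s^2 + 143·s), so (3·u - s + 2) is a factor with cofactor 2·u^2 + 37·u·s + 26·u + 143·s^2 + 143·s.
The cofactor groups again: 2·u^2 + 37·u·s + 26·u + 143·s^2 + 143·s = u·(2·u + 11·s) + (13·s + 13)·(2·u + 11·s); both groups contain (2·u + 11·s), giving (u + 13·s + 13)·(2·u + 11·s).

(3·u - s + 2)·(2·u + 11·s)·(u + 13·s + 13)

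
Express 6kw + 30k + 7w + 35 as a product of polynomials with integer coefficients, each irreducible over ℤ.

(6k + 7)(w + 5)

Group as (6kw + 30k) + (7w + 35) = 6k(w + 5) + 7(w + 5).
Both groups share the factor (w + 5).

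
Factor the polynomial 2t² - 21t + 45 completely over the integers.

Need a pair with product 2·45 = 90 and sum -21: that's -15 and -6.
Split the middle term: 2t² - 15t - 6t + 45 = t(2t - 15) - 3(2t - 15).

(2t - 15)(t - 3)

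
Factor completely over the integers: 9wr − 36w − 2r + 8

(9w − 2)(r − 4)

Group as (9wr − 36w) + (−2r + 8) = 9w(r − 4) − 2(r − 4).
Both groups share the factor (r − 4).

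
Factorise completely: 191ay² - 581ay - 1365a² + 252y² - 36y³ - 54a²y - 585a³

-(13a + 9y)(15a - 4y)(3a - y + 7)

Group: 3a(-195a² - 83ay + 36y²) + (-y + 7)(-195a² - 83ay + 36y²); both groups contain (-195a² - 83ay + 36y²), so (3a - y + 7) is a factor with cofactor -195a² - 83ay + 36y².
The cofactor groups again: -195a² - 83ay + 36y² = -15a(13a + 9y) + 4y(13a + 9y); both groups contain (13a + 9y), giving -(15a - 4y)(13a + 9y).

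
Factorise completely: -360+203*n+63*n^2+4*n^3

(4*n-5)*(n+8)*(n+9)

Among the possible rational roots, n = 5/4 is a root, so (4*n-5) divides it; the quotient is n^2+17*n+72.
The remaining quadratic factors as (n+8)(n+9).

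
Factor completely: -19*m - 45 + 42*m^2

(6*m + 5)*(7*m - 9)

Need a pair with product 42·(-45) = -1890 and sum -19: that's 35 and -54.
Split the middle term: 42*m^2 + 35*m - 54*m - 45 = 7*m*(6*m + 5) - 9*(6*m + 5).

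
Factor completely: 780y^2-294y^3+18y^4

Pull out the common factor 6y^2, then factor the remaining trinomial.

6y^2(3y-10)(y-13)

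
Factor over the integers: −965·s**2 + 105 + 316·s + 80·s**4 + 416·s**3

By the rational root theorem, s = −7 is a root, so (s + 7) is a factor; dividing leaves 80·s**3 − 144·s**2 + 43·s + 15.
Then s = −1/5 is a root, so (5·s + 1) divides it; the quotient is 16·s**2 − 32·s + 15.
The remaining quadratic factors as (4·s − 3)(4·s − 5).

(4·s − 3)·(4·s − 5)·(5·s + 1)·(s + 7)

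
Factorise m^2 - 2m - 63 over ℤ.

(m + 7)(m - 9)

Two integers with product -63 and sum -2 are 7 and -9.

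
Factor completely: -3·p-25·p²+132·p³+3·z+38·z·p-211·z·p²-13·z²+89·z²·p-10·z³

-(2·z-11·p+3)·(5·z-12·p-1)·(z-p)

Group: z·(-10·z²+79·z·p-13·z-132·p²+25·p+3) - p·(-10·z²+79·z·p-13·z-132·p²+25·p+3); both groups contain (-10·z²+79·z·p-13·z-132·p²+25·p+3), so (z-p) is a factor with cofactor -10·z²+79·z·p-13·z-132·p²+25·p+3.
The cofactor groups again: -10·z²+79·z·p-13·z-132·p²+25·p+3 = -2·z·(5·z-12·p-1) + (11·p-3)·(5·z-12·p-1); both groups contain (5·z-12·p-1), giving -(2·z-11·p+3)·(5·z-12·p-1).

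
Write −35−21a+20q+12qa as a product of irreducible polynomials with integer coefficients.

Group as (12qa+20q) + (−21a−35) = 4q(3a+5) − 7(3a+5).
Both groups share the factor (3a+5).

(3a+5)(4q−7)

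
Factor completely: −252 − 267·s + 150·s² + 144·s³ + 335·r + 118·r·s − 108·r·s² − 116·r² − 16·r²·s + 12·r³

(2·r − 6·s − 9)·(6·r − 8·s − 7)·(r + 3·s − 4)

Group: 2·r·(6·r² + 10·r·s − 31·r − 24·s² + 11·s + 28) + (−6·s − 9)·(6·r² + 10·r·s − 31·r − 24·s² + 11·s + 28); both groups contain (6·r² + 10·r·s − 31·r − 24·s² + 11·s + 28), so (2·r − 6·s − 9) is a factor with cofactor 6·r² + 10·r·s − 31·r − 24·s² + 11·s + 28.
The cofactor groups again: 6·r² + 10·r·s − 31·r − 24·s² + 11·s + 28 = r·(6·r − 8·s − 7) + (3·s − 4)·(6·r − 8·s − 7); both groups contain (6·r − 8·s − 7), giving (r + 3·s − 4)·(6·r − 8·s − 7).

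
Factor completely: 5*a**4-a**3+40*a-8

Group as (5*a**4+40*a) + (-a**3-8) = 5*a*(a**3+8) - (a**3+8).
Both groups share the factor (a**3+8).

(5*a-1)*(a+2)*(a**2-2*a+4)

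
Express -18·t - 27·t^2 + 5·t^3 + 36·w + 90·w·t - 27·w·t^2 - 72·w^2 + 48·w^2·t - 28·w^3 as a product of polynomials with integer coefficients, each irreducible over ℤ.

-(7·w - 5·t - 3)·(2·w - t)·(2·w - t + 6)

Group: 2·w·(-14·w^2 + 17·w·t + 6·w - 5·t^2 - 3·t) + (-t + 6)·(-14·w^2 + 17·w·t + 6·w - 5·t^2 - 3·t); both groups contain (-14·w^2 + 17·w·t + 6·w - 5·t^2 - 3·t), so (2·w - t + 6) is a factor with cofactor -14·w^2 + 17·w·t + 6·w - 5·t^2 - 3·t.
The cofactor groups again: -14·w^2 + 17·w·t + 6·w - 5·t^2 - 3·t = -2·w·(7·w - 5·t - 3) + t·(7·w - 5·t - 3); both groups contain (7·w - 5·t - 3), giving -(2·w - t)·(7·w - 5·t - 3).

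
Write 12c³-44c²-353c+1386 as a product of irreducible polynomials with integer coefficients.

(2c+11)(2c-9)(3c-14)

Testing divisors of the constant over divisors of the leading coefficient, c = -11/2 is a root, so (2c+11) divides it; the quotient is 6c²-55c+126.
The remaining quadratic factors as (3c-14)(2c-9).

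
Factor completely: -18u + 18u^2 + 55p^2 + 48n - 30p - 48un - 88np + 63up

Group: 3u(6u + 11p - 6) + (-8n + 5p)(6u + 11p - 6); both groups contain (6u + 11p - 6).

(3u - 8n + 5p)(6u + 11p - 6)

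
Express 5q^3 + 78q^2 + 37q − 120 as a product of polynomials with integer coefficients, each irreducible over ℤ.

Trying the rational-root candidates, q = −15 is a root, so (q + 15) divides it; the quotient is 5q^2 + 3q − 8.
The remaining quadratic factors as (q − 1)(5q + 8).

(5q + 8)(q + 15)(q − 1)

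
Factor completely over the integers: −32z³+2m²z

Pull out the common factor 2z; m²−16z² is a difference of squares.

2z(m+4z)(m−4z)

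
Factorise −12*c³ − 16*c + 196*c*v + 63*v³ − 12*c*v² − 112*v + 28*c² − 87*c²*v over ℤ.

−(3*c + 3*v − 4)*(4*c − 3*v − 4)*(c + 7*v)

Group: c*(−12*c² − 3*c*v + 28*c + 9*v² − 16) + 7*v*(−12*c² − 3*c*v + 28*c + 9*v² − 16); both groups contain (−12*c² − 3*c*v + 28*c + 9*v² − 16), so (c + 7*v) is a factor with cofactor −12*c² − 3*c*v + 28*c + 9*v² − 16.
The cofactor groups again: −12*c² − 3*c*v + 28*c + 9*v² − 16 = −4*c*(3*c + 3*v − 4) + (3*v + 4)*(3*c + 3*v − 4); both groups contain (3*c + 3*v − 4), giving −(4*c − 3*v − 4)*(3*c + 3*v − 4).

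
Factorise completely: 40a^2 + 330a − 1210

10(4a − 11)(a + 11)

Pull out the common factor 10, then factor the remaining trinomial.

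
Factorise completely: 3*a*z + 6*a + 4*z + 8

Group as (3*a*z + 6*a) + (4*z + 8) = 3*a*(z + 2) + 4*(z + 2).
Both groups share the factor (z + 2).

(3*a + 4)*(z + 2)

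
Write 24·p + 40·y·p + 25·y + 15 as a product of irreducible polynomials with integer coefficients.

Group as (40·y·p + 25·y) + (24·p + 15) = 5·y·(8·p + 5) + 3·(8·p + 5).
Both groups share the factor (8·p + 5).

(5·y + 3)·(8·p + 5)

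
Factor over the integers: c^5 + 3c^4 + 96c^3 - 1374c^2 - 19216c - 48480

Testing divisors of the constant over divisors of the leading coefficient, c = -5 is a root, giving the factor (c + 5) and quotient c^4 - 2c^3 + 106c^2 - 1904c - 9696.
Continuing, c = -4 is a root, so (c + 4) divides it; the quotient is c^3 - 6c^2 + 130c - 2424.
Next, c = 12 is a root, giving the factor (c - 12) and quotient c^2 + 6c + 202.
The quadratic c^2 + 6c + 202 has discriminant -772 < 0 and is irreducible over ℤ.

(c + 4)(c + 5)(c - 12)(c^2 + 6c + 202)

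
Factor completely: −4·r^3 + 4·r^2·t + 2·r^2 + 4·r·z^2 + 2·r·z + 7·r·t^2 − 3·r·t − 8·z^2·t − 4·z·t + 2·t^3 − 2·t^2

−(2·r + 2·z + t)·(2·r − 2·z + t − 1)·(r − 2·t)

Group: r·(−4·r^2 − 4·r·t + 2·r + 4·z^2 + 2·z − t^2 + t) − 2·t·(−4·r^2 − 4·r·t + 2·r + 4·z^2 + 2·z − t^2 + t); both groups contain (−4·r^2 − 4·r·t + 2·r + 4·z^2 + 2·z − t^2 + t), so (r − 2·t) is a factor with cofactor −4·r^2 − 4·r·t + 2·r + 4·z^2 + 2·z − t^2 + t.
The cofactor groups again: −4·r^2 − 4·r·t + 2·r + 4·z^2 + 2·z − t^2 + t = −2·r·(2·r − 2·z + t − 1) + (−2·z − t)·(2·r − 2·z + t − 1); both groups contain (2·r − 2·z + t − 1), giving −(2·r + 2·z + t)·(2·r − 2·z + t − 1).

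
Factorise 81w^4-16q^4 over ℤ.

Difference of squares twice: with A = 3w and B = 2q, A⁴ − B⁴ = (A² − B²)(A² + B²), and A² − B² factors again.

(3w-2q)(3w+2q)(9w^2+4q^2)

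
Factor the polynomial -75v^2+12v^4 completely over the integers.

Factor out 3v^2, leaving 4v^2-25, which is a difference of two squares.

3v^2(2v+5)(2v-5)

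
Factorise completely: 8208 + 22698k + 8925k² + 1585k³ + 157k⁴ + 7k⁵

Trying the rational-root candidates, k = -3/7 is a root, so (7k + 3) is a factor; dividing leaves k⁴ + 22k³ + 217k² + 1182k + 2736.
Then k = -6 is a root, so (k + 6) divides it; the quotient is k³ + 16k² + 121k + 456.
Then k = -8 is a root, so (k + 8) divides it; the quotient is k² + 8k + 57.
The quadratic k² + 8k + 57 has discriminant -164 < 0 and is irreducible over ℤ.

(7k + 3)(k + 6)(k + 8)(k² + 8k + 57)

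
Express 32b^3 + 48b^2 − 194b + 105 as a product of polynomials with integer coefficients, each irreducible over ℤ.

(2b + 7)(4b − 3)(4b − 5)

Trying the rational-root candidates, b = −7/2 is a root, giving the factor (2b + 7) and quotient 16b^2 − 32b + 15.
The remaining quadratic factors as (4b − 5)(4b − 3).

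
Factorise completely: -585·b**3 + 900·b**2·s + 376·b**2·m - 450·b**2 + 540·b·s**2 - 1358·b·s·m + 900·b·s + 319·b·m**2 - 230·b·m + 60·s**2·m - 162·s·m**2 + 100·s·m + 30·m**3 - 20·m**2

-(13·b + 6·s - 15·m + 10)·(5·b - 10·s + 2·m)·(9·b + m)

Group: 5·b·(-117·b**2 - 54·b·s + 122·b·m - 90·b - 6·s·m + 15·m**2 - 10·m) + (-10·s + 2·m)·(-117·b**2 - 54·b·s + 122·b·m - 90·b - 6·s·m + 15·m**2 - 10·m); both groups contain (-117·b**2 - 54·b·s + 122·b·m - 90·b - 6·s·m + 15·m**2 - 10·m), so (5·b - 10·s + 2·m) is a factor with cofactor -117·b**2 - 54·b·s + 122·b·m - 90·b - 6·s·m + 15·m**2 - 10·m.
The cofactor groups again: -117·b**2 - 54·b·s + 122·b·m - 90·b - 6·s·m + 15·m**2 - 10·m = -9·b·(13·b + 6·s - 15·m + 10) - m·(13·b + 6·s - 15·m + 10); both groups contain (13·b + 6·s - 15·m + 10), giving -(9·b + m)·(13·b + 6·s - 15·m + 10).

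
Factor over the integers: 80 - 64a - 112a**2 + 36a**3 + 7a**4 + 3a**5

Among the possible rational roots, a = 2/3 is a root, so (3a - 2) is a factor; dividing leaves a**4 + 3a**3 + 14a**2 - 28a - 40.
Next, a = -1 is a root, so (a + 1) is a factor; dividing leaves a**3 + 2a**2 + 12a - 40.
Then a = 2 is a root, so (a - 2) is a factor; dividing leaves a**2 + 4a + 20.
The quadratic a**2 + 4a + 20 has discriminant -64 < 0 and is irreducible over ℤ.

(3a - 2)(a + 1)(a - 2)(a**2 + 4a + 20)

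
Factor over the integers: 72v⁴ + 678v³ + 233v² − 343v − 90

(3v − 2)(4v + 1)(6v + 5)(v + 9)

Among the possible rational roots, v = −9 is a root, so (v + 9) divides it; the quotient is 72v³ + 30v² − 37v − 10.
Then v = −5/6 is a root, so (6v + 5) divides it; the quotient is 12v² − 5v − 2.
The remaining quadratic factors as (4v + 1)(3v − 2).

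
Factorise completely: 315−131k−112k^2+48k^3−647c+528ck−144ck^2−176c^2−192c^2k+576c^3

(8c+4k−7)(8c−4k+9)(9c−3k−5)

Group: 8c(72c^2+12ck−103c−12k^2+k+35) + (−4k+9)(72c^2+12ck−103c−12k^2+k+35); both groups contain (72c^2+12ck−103c−12k^2+k+35), so (8c−4k+9) is a factor with cofactor 72c^2+12ck−103c−12k^2+k+35.
The cofactor groups again: 72c^2+12ck−103c−12k^2+k+35 = 9c(8c+4k−7) + (−3k−5)(8c+4k−7); both groups contain (8c+4k−7), giving (9c−3k−5)(8c+4k−7).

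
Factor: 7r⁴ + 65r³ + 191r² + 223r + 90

(7r + 9)(r + 1)(r + 2)(r + 5)

Trying the rational-root candidates, r = -5 is a root, so (r + 5) divides it; the quotient is 7r³ + 30r² + 41r + 18.
Then r = -2 is a root, so (r + 2) divides it; the quotient is 7r² + 16r + 9.
The remaining quadratic factors as (r + 1)(7r + 9).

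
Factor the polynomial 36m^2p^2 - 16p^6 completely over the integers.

4p^2(3m + 2p^2)(3m - 2p^2)

Every term has a factor of 4p^2; factoring it out leaves 9m^2 - 4p^4.
Recognize a difference of squares with the parts 3m and 2p^2.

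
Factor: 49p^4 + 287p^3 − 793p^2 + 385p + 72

(7p + 1)(7p − 9)(p + 8)(p − 1)

Trying the rational-root candidates, p = 9/7 is a root, so (7p − 9) divides it; the quotient is 7p^3 + 50p^2 − 49p − 8.
Next, p = −1/7 is a root, so (7p + 1) divides it; the quotient is p^2 + 7p − 8.
The remaining quadratic factors as (p − 1)(p + 8).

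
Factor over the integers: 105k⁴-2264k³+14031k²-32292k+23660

Among the possible rational roots, k = 13/3 is a root, so (3k-13) divides it; the quotient is 35k³-603k²+2064k-1820.
Then k = 13 is a root, so (k-13) is a factor; dividing leaves 35k²-148k+140.
The remaining quadratic factors as (5k-14)(7k-10).

(3k-13)(5k-14)(7k-10)(k-13)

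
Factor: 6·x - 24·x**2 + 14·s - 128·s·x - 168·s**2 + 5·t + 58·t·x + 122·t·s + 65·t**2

(13·t - 12·s - 4·x + 1)·(5·t + 14·s + 6·x)

Group: 13·t·(5·t + 14·s + 6·x) + (-12·s - 4·x + 1)·(5·t + 14·s + 6·x); both groups contain (5·t + 14·s + 6·x).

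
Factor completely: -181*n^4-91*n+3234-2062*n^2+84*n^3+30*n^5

Testing divisors of the constant over divisors of the leading coefficient, n = 6/5 is a root, so (5*n-6) is a factor; dividing leaves 6*n^4-29*n^3-18*n^2-434*n-539.
Continuing, n = -7/6 is a root, so (6*n+7) is a factor; dividing leaves n^3-6*n^2+4*n-77.
Continuing, n = 7 is a root, giving the factor (n-7) and quotient n^2+n+11.
The quadratic n^2+n+11 has discriminant -43 < 0 and is irreducible over ℤ.

(5*n-6)*(6*n+7)*(n-7)*(n^2+n+11)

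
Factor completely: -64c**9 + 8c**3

-8c**3(2c**2 - 1)(4c**4 + 2c**2 + 1)

Pull out the common factor 8c**3, leaving -8c**6 + 1.
Recognize a difference of cubes with the parts 1 and 2c**2.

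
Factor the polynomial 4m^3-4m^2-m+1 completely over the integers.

Testing divisors of the constant over divisors of the leading coefficient, m = 1/2 is a root, giving the factor (2m-1) and quotient 2m^2-m-1.
The remaining quadratic factors as (2m+1)(m-1).

(2m+1)(2m-1)(m-1)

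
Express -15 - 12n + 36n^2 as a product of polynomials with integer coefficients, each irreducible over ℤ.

3(2n + 1)(6n - 5)

Pull out the common factor 3, then factor the remaining trinomial.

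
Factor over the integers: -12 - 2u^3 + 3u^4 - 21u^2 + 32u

(3u - 2)(u + 3)(u - 1)(u - 2)

Testing divisors of the constant over divisors of the leading coefficient, u = 1 is a root, so (u - 1) divides it; the quotient is 3u^3 + u^2 - 20u + 12.
Next, u = 2 is a root, so (u - 2) is a factor; dividing leaves 3u^2 + 7u - 6.
The remaining quadratic factors as (u + 3)(3u - 2).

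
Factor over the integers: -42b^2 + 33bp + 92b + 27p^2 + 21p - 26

-(6b + 3p - 2)(7b - 9p - 13)

Group: -6b(7b - 9p - 13) + (-3p + 2)(7b - 9p - 13); both groups contain (7b - 9p - 13).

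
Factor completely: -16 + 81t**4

Write as (9t**2)² − (4)², then factor 9t**2 - 4 once more.

(3t + 2)(3t - 2)(9t**2 + 4)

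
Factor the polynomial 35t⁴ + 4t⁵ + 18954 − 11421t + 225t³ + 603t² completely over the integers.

Trying the rational-root candidates, t = 9/4 is a root, so (4t − 9) is a factor; dividing leaves t⁴ + 11t³ + 81t² + 333t − 2106.
Continuing, t = −9 is a root, so (t + 9) is a factor; dividing leaves t³ + 2t² + 63t − 234.
Continuing, t = 3 is a root, so (t − 3) is a factor; dividing leaves t² + 5t + 78.
The quadratic t² + 5t + 78 has discriminant −287 < 0 and is irreducible over ℤ.

(4t − 9)(t + 9)(t − 3)(t² + 5t + 78)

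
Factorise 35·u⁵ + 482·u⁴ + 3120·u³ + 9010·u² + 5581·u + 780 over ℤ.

(5·u + 1)·(7·u + 4)·(u + 5)·(u² + 8·u + 39)

Among the possible rational roots, u = −5 is a root, so (u + 5) divides it; the quotient is 35·u⁴ + 307·u³ + 1585·u² + 1085·u + 156.
Continuing, u = −1/5 is a root, so (5·u + 1) is a factor; dividing leaves 7·u³ + 60·u² + 305·u + 156.
Next, u = −4/7 is a root, so (7·u + 4) is a factor; dividing leaves u² + 8·u + 39.
The quadratic u² + 8·u + 39 has discriminant −92 < 0 and is irreducible over ℤ.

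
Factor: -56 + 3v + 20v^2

Need a pair with product 20·(-56) = -1120 and sum 3: that's 35 and -32.
Split the middle term: 20v^2 + 35v - 32v - 56 = 5v(4v + 7) - 8(4v + 7).

(4v + 7)(5v - 8)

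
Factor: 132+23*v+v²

(v+11)*(v+12)

Two integers with product 132 and sum 23 are 11 and 12.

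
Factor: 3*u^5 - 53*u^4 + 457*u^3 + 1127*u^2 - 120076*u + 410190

Trying the rational-root candidates, u = -11 is a root, so (u + 11) divides it; the quotient is 3*u^4 - 86*u^3 + 1403*u^2 - 14306*u + 37290.
Next, u = 15 is a root, giving the factor (u - 15) and quotient 3*u^3 - 41*u^2 + 788*u - 2486.
Next, u = 11/3 is a root, so (3*u - 11) divides it; the quotient is u^2 - 10*u + 226.
The quadratic u^2 - 10*u + 226 has discriminant -804 < 0 and is irreducible over ℤ.

(3*u - 11)*(u + 11)*(u - 15)*(u^2 - 10*u + 226)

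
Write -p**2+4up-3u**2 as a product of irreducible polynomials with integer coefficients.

-(3u-p)(u-p)

Group: -3u(u-p) + p(u-p); both groups contain (u-p).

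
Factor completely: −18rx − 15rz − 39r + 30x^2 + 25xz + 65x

Group: −6x(3r − 5x) + (−5z − 13)(3r − 5x); both groups contain (3r − 5x).

−(3r − 5x)(6x + 5z + 13)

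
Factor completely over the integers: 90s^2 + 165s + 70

Pull out the common factor 5, then factor the remaining trinomial.

5(3s + 2)(6s + 7)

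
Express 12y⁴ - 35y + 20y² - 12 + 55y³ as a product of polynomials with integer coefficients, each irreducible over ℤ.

Testing divisors of the constant over divisors of the leading coefficient, y = -1/3 is a root, so (3y + 1) is a factor; dividing leaves 4y³ + 17y² + y - 12.
Next, y = -4 is a root, so (y + 4) is a factor; dividing leaves 4y² + y - 3.
The remaining quadratic factors as (4y - 3)(y + 1).

(3y + 1)(4y - 3)(y + 1)(y + 4)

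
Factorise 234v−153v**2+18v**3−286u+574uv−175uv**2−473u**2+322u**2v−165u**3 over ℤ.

−(11u−9v)(15u−2v+13)(u−v+2)

Group: 15u(−11u**2+20uv−22u−9v**2+18v) + (−2v+13)(−11u**2+20uv−22u−9v**2+18v); both groups contain (−11u**2+20uv−22u−9v**2+18v), so (15u−2v+13) is a factor with cofactor −11u**2+20uv−22u−9v**2+18v.
The cofactor groups again: −11u**2+20uv−22u−9v**2+18v = −11u(u−v+2) + 9v(u−v+2); both groups contain (u−v+2), giving −(11u−9v)(u−v+2).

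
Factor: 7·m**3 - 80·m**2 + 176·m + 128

(7·m + 4)·(m - 4)·(m - 8)

Trying the rational-root candidates, m = -4/7 is a root, so (7·m + 4) divides it; the quotient is m**2 - 12·m + 32.
The remaining quadratic factors as (m - 8)(m - 4).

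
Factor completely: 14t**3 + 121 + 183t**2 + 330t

Testing divisors of the constant over divisors of the leading coefficient, t = −11/7 is a root, so (7t + 11) divides it; the quotient is 2t**2 + 23t + 11.
The remaining quadratic factors as (2t + 1)(t + 11).

(2t + 1)(7t + 11)(t + 11)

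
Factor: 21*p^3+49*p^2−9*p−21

Group as (21*p^3−9*p) + (49*p^2−21) = 3*p*(7*p^2−3) + 7*(7*p^2−3).
Both groups share the factor (7*p^2−3).

(3*p+7)*(7*p^2−3)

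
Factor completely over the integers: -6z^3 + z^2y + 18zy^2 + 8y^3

-(z - 2y)(3z + 4y)(2z + y)

Group: 2z(-3z^2 + 2zy + 8y^2) + y(-3z^2 + 2zy + 8y^2); both groups contain (-3z^2 + 2zy + 8y^2), so (2z + y) is a factor with cofactor -3z^2 + 2zy + 8y^2.
The cofactor groups again: -3z^2 + 2zy + 8y^2 = -3z(z - 2y) - 4y(z - 2y); both groups contain (z - 2y), giving -(3z + 4y)(z - 2y).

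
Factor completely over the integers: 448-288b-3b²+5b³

(5b-8)(b+8)(b-7)

Testing divisors of the constant over divisors of the leading coefficient, b = 8/5 is a root, so (5b-8) is a factor; dividing leaves b²+b-56.
The remaining quadratic factors as (b+8)(b-7).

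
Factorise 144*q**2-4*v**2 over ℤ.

Factor out 4, leaving 36*q**2-v**2, which is a difference of two squares.

4*(6*q+v)*(6*q-v)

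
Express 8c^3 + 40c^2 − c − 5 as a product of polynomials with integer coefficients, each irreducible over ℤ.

(c + 5)(8c^2 − 1)

Group as (8c^3 − c) + (40c^2 − 5) = c(8c^2 − 1) + 5(8c^2 − 1).
Both groups share the factor (8c^2 − 1).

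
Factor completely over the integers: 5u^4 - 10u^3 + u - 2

(u - 2)(5u^3 + 1)

Group as (5u^4 + u) + (-10u^3 - 2) = u(5u^3 + 1) - 2(5u^3 + 1).
Both groups share the factor (5u^3 + 1).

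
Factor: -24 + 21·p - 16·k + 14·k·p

(2·k + 3)·(7·p - 8)

Group as (14·k·p - 16·k) + (21·p - 24) = 2·k·(7·p - 8) + 3·(7·p - 8).
Both groups share the factor (7·p - 8).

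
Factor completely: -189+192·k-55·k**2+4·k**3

(4·k-7)·(k-3)·(k-9)

Among the possible rational roots, k = 9 is a root, so (k-9) divides it; the quotient is 4·k**2-19·k+21.
The remaining quadratic factors as (4·k-7)(k-3).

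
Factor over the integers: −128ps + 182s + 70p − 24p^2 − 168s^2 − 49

−(4p + 12s − 7)(6p + 14s − 7)

Group: −4p(6p + 14s − 7) + (−12s + 7)(6p + 14s − 7); both groups contain (6p + 14s − 7).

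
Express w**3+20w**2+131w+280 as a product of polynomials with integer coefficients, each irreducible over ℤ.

(w+5)(w+7)(w+8)

Testing divisors of the constant over divisors of the leading coefficient, w = -7 is a root, so (w+7) is a factor; dividing leaves w**2+13w+40.
The remaining quadratic factors as (w+8)(w+5).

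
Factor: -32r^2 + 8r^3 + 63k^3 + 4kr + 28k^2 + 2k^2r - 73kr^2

(7k + 8r)(9k - r + 4)(k - r)

Group: 7k(9k^2 - 10kr + 4k + r^2 - 4r) + 8r(9k^2 - 10kr + 4k + r^2 - 4r); both groups contain (9k^2 - 10kr + 4k + r^2 - 4r), so (7k + 8r) is a factor with cofactor 9k^2 - 10kr + 4k + r^2 - 4r.
The cofactor groups again: 9k^2 - 10kr + 4k + r^2 - 4r = k(9k - r + 4) - r(9k - r + 4); both groups contain (9k - r + 4), giving (k - r)(9k - r + 4).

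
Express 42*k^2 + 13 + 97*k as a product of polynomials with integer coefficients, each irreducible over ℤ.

(6*k + 13)*(7*k + 1)

Need a pair with product 42·13 = 546 and sum 97: that's 91 and 6.
Split the middle term: 42*k^2 + 91*k + 6*k + 13 = 7*k*(6*k + 13) + (6*k + 13).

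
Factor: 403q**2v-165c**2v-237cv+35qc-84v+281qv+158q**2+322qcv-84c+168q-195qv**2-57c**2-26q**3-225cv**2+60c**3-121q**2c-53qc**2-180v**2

Group: 13q(-2q**2-7qc+31qv+14q+4c**2-11cv-7c-15v**2-7v) + (15c+12)(-2q**2-7qc+31qv+14q+4c**2-11cv-7c-15v**2-7v); both groups contain (-2q**2-7qc+31qv+14q+4c**2-11cv-7c-15v**2-7v), so (13q+15c+12) is a factor with cofactor -2q**2-7qc+31qv+14q+4c**2-11cv-7c-15v**2-7v.
The cofactor groups again: -2q**2-7qc+31qv+14q+4c**2-11cv-7c-15v**2-7v = -q(2q-c-v) + (-4c+15v+7)(2q-c-v); both groups contain (2q-c-v), giving -(q+4c-15v-7)(2q-c-v).

-(2q-c-v)(13q+15c+12)(q+4c-15v-7)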